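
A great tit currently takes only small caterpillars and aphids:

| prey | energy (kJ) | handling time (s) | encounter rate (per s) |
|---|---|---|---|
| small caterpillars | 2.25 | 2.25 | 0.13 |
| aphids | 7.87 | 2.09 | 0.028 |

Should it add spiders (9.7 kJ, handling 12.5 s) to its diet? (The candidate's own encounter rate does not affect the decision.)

Current rate: (0.13×2.25 + 0.028×7.87)/(1 + 0.13×2.25 + 0.028×2.09) = 0.3796 kJ/s.
Profitability of spiders: 9.7/12.5 = 0.776 kJ/s.
Since 0.776 > R, including spiders increases the long-run rate.

Yes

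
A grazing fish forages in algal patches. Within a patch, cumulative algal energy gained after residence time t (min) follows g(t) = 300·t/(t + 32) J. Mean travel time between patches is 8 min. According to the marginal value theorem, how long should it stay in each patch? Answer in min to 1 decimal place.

16.0 min

Maximise g(t)/(T+t): set derivative to zero → g'(t)(T+t) = g(t).
g'(t) = 300·32/(t + 32)². Setting 300·32/(t+32)² = 300t/[(t+32)(8+t)] gives 32(8+t) = t(t+32), so t² = 32×8 = 256.
t* = √256 = 16 min.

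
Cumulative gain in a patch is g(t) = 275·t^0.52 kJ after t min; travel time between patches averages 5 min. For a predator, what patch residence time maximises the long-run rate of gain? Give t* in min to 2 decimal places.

5.42 min

By the marginal value theorem, leave when the instantaneous gain rate g'(t) equals the habitat-wide average g(t)/(T + t).
g'(t) = 0.52·275·t^-0.48. Setting 0.52·275·t^-0.48 = 275·t^0.52/(5+t) gives 0.52(5+t) = t, so 0.48·t = 0.52×5.
t* = 0.52×5/0.48 = 5.417 min.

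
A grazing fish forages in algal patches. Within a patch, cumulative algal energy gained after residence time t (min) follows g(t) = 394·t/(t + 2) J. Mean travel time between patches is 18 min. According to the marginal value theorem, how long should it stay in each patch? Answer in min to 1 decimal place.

Optimal t* satisfies g'(t*) = g(t*)/(T + t*).
g'(t) = 394·2/(t + 2)². Setting 394·2/(t+2)² = 394t/[(t+2)(18+t)] gives 2(18+t) = t(t+2), so t² = 2×18 = 36.
t* = √36 = 6 min.

6.0 min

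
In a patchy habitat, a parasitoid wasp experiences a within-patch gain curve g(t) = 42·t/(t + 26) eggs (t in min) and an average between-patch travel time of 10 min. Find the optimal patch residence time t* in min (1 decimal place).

Optimal t* satisfies g'(t*) = g(t*)/(T + t*).
g'(t) = 42·26/(t + 26)². Setting 42·26/(t+26)² = 42t/[(t+26)(10+t)] gives 26(10+t) = t(t+26), so t² = 26×10 = 260.
t* = √260 = 16.12 min.

16.1 min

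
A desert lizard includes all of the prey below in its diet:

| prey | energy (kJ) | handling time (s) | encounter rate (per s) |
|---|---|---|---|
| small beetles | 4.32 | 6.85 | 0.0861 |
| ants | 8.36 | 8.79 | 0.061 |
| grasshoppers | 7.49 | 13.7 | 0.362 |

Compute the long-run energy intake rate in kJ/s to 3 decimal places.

0.507 kJ/s

Energy encountered per unit search time: 0.0861×4.32 + 0.061×8.36 + 0.362×7.49 = 3.593 kJ/s.
Handling time per unit search time: 0.0861×6.85 + 0.061×8.79 + 0.362×13.7 = 6.085.
Rate = 3.593/(1 + 6.085) = 0.5071 kJ/s.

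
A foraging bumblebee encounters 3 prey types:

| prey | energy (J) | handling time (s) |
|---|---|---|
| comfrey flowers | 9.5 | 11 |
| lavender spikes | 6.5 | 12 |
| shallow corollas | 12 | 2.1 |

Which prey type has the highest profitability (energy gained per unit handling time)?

Profitability E/h (J/s): comfrey flowers = 9.5/11 = 0.864, lavender spikes = 6.5/12 = 0.542, shallow corollas = 12/2.1 = 5.71.
Ranked: shallow corollas > comfrey flowers > lavender spikes.

shallow corollas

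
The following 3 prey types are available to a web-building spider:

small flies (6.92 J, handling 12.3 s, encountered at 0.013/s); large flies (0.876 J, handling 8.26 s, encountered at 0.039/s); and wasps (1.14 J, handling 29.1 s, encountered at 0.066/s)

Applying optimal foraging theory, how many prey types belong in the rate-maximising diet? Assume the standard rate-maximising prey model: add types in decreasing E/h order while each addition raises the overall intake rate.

Rank by E/h (J/s): small flies 0.563, large flies 0.106, wasps 0.0392. Include each in turn until the next type's E/h falls below the running intake rate.
Rate on top 1: 0.07756. large flies: 0.106 > 0.07756 → include.
Rate on top 2: 0.08375. wasps: 0.0392 < 0.08375 → exclude; stop.
Optimal diet: small flies, large flies — 2 of 3 types.

2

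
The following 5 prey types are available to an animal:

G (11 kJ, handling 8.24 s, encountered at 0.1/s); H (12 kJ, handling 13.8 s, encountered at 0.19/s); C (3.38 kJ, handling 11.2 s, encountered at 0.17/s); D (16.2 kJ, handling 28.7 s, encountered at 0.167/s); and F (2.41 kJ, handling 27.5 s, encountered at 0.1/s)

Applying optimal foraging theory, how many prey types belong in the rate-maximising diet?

Profitabilities (E/h, kJ/s): G 1.33, H 0.87, D 0.564, C 0.302, F 0.0876. Add prey in this order while the next type's profitability exceeds the intake rate on those already taken.
Rate on top 1: 0.6031. H: 0.87 > 0.6031 → include.
Rate on top 2: 0.7602. D: 0.564 < 0.7602 → exclude; stop.
Optimal diet: G, H — 2 of 5 types.

2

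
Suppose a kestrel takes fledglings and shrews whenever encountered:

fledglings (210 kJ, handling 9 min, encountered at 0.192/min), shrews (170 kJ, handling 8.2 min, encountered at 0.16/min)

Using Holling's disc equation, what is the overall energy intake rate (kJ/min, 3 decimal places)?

R = Σλ_iE_i / (1 + Σλ_ih_i)
Numerator: 0.192×210 + 0.16×170 = 67.52
Denominator: 1 + 0.192×9 + 0.16×8.2 = 4.04
R = 67.52/4.04 = 16.71 kJ/min

16.713 kJ/min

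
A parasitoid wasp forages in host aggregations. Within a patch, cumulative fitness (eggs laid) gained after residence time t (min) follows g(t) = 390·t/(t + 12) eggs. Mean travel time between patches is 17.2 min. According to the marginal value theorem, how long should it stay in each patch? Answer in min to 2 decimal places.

14.37 min

Optimal t* satisfies g'(t*) = g(t*)/(T + t*).
g'(t) = 390·12/(t + 12)². Setting 390·12/(t+12)² = 390t/[(t+12)(17.2+t)] gives 12(17.2+t) = t(t+12), so t² = 12×17.2 = 206.4.
t* = √206.4 = 14.37 min.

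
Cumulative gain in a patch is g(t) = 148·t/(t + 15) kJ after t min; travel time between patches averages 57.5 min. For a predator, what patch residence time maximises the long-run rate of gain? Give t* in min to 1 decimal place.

Optimal t* satisfies g'(t*) = g(t*)/(T + t*).
g'(t) = 148·15/(t + 15)². Setting 148·15/(t+15)² = 148t/[(t+15)(57.5+t)] gives 15(57.5+t) = t(t+15), so t² = 15×57.5 = 862.5.
t* = √862.5 = 29.37 min.

29.4 min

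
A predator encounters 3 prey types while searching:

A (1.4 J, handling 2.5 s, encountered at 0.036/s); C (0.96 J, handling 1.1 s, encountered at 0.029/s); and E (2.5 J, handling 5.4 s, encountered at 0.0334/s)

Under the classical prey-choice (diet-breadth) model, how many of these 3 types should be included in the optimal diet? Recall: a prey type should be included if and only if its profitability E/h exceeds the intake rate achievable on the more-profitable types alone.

Rank by E/h (J/s): C 0.873, A 0.56, E 0.463. Include each in turn until the next type's E/h falls below the running intake rate.
Rate on top 1: 0.02698. A: 0.56 > 0.02698 → include.
Rate on top 2: 0.06974. E: 0.463 > 0.06974 → include.
Optimal diet: C, A, E — 3 of 3 types.

3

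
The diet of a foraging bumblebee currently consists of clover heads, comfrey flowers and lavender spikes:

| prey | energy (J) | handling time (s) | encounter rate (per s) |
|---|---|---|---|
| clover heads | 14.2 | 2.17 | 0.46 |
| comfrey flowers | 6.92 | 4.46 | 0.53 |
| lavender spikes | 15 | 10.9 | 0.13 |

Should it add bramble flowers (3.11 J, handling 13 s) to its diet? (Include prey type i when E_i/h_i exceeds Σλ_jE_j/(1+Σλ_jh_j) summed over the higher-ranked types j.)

No

On clover heads, comfrey flowers and lavender spikes alone, R = ΣλE/(1+Σλh) = 12.15/5.779 = 2.102 J/s.
Profitability of bramble flowers: 3.11/13 = 0.2392 J/s.
0.2392 < 2.102, so adding bramble flowers would lower the average — exclude it.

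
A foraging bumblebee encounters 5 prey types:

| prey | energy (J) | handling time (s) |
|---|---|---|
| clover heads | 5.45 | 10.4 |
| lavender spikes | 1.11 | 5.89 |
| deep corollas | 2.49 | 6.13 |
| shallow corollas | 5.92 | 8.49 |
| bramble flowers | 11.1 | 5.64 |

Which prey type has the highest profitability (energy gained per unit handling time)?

Profitability E/h (J/s): clover heads = 5.45/10.4 = 0.524, lavender spikes = 1.11/5.89 = 0.188, deep corollas = 2.49/6.13 = 0.406, shallow corollas = 5.92/8.49 = 0.697, bramble flowers = 11.1/5.64 = 1.97.
Ranked: bramble flowers > shallow corollas > clover heads > deep corollas > lavender spikes.

bramble flowers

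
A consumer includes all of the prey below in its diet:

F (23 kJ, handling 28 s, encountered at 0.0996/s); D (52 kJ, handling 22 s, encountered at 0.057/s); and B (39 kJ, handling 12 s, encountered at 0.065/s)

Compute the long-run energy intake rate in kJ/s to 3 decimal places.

1.338 kJ/s

R = (0.0996×23 + 0.057×52 + 0.065×39) / (1 + 0.0996×28 + 0.057×22 + 0.065×12) = 7.79/5.823 = 1.338 kJ/s.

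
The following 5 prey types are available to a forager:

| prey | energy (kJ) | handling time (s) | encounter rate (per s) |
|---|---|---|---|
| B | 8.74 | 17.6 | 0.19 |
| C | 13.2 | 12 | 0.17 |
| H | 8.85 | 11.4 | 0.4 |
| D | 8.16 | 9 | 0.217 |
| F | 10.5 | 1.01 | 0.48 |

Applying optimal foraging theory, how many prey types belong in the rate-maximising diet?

1

E/h in descending order: F 10.4, C 1.1, D 0.907, H 0.776, B 0.497 kJ/s. The optimal diet is the largest prefix of this list for which every included type satisfies E_i/h_i > R on the types above it.
Rate on top 1: 3.394. C: 1.1 < 3.394 → exclude; stop.
Optimal diet: F — 1 of 5 types.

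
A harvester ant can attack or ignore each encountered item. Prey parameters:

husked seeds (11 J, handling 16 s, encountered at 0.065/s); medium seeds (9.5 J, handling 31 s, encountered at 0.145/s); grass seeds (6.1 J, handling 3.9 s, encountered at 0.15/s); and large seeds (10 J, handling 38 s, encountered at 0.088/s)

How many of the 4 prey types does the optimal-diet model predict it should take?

2

E/h in descending order: grass seeds 1.56, husked seeds 0.688, medium seeds 0.306, large seeds 0.263 J/s. The optimal diet is the largest prefix of this list for which every included type satisfies E_i/h_i > R on the types above it.
Rate on top 1: 0.5773. husked seeds: 0.688 > 0.5773 → include.
Rate on top 2: 0.621. medium seeds: 0.306 < 0.621 → exclude; stop.
Optimal diet: grass seeds, husked seeds — 2 of 4 types.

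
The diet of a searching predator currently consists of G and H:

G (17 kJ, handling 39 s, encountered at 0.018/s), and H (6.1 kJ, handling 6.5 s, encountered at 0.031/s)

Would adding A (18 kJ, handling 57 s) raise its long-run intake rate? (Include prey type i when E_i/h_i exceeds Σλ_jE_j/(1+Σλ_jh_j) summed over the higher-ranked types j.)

Intake rate on the current diet: R = (0.018×17 + 0.031×6.1) / (1 + 0.018×39 + 0.031×6.5) = 0.4951/1.903 = 0.2601 kJ/s.
A: E/h = 18/57 = 0.3158 kJ/s.
Since 0.3158 > R, including A increases the long-run rate.

Yes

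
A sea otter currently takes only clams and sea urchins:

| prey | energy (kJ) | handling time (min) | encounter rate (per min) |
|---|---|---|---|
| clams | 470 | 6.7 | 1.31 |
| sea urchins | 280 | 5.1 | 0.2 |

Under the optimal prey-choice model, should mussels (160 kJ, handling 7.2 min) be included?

No

On clams and sea urchins alone, R = ΣλE/(1+Σλh) = 671.7/10.8 = 62.21 kJ/min.
mussels: E/h = 160/7.2 = 22.22 kJ/min.
Since 22.22 < R, time spent handling mussels is better spent searching.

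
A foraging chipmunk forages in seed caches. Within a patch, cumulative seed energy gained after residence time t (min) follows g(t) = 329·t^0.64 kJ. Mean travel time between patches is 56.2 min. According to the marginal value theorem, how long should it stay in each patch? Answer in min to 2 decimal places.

Maximise g(t)/(T+t): set derivative to zero → g'(t)(T+t) = g(t).
g'(t) = 0.64·329·t^-0.36. Setting 0.64·329·t^-0.36 = 329·t^0.64/(56.2+t) gives 0.64(56.2+t) = t, so 0.36·t = 0.64×56.2.
t* = 0.64×56.2/0.36 = 99.91 min.

99.91 min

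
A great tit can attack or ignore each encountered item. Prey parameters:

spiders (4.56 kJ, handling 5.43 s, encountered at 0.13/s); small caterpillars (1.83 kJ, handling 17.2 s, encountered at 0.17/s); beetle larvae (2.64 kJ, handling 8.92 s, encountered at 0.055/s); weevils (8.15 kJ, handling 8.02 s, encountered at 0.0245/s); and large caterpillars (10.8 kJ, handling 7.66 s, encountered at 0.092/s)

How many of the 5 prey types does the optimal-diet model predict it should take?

E/h in descending order: large caterpillars 1.41, weevils 1.02, spiders 0.84, beetle larvae 0.296, small caterpillars 0.106 kJ/s. The optimal diet is the largest prefix of this list for which every included type satisfies E_i/h_i > R on the types above it.
Rate on top 1: 0.5829. weevils: 1.02 > 0.5829 → include.
Rate on top 2: 0.6276. spiders: 0.84 > 0.6276 → include.
Rate on top 3: 0.6851. beetle larvae: 0.296 < 0.6851 → exclude; stop.
Optimal diet: large caterpillars, weevils, spiders — 3 of 5 types.

3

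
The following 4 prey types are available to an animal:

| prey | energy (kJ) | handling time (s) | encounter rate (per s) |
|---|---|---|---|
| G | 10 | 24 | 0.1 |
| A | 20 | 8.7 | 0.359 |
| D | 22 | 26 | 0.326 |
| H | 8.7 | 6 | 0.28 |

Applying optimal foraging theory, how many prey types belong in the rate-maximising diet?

Rank by E/h (kJ/s): A 2.3, H 1.45, D 0.846, G 0.417. Include each in turn until the next type's E/h falls below the running intake rate.
Rate on top 1: 1.741. H: 1.45 < 1.741 → exclude; stop.
Optimal diet: A — 1 of 4 types.

1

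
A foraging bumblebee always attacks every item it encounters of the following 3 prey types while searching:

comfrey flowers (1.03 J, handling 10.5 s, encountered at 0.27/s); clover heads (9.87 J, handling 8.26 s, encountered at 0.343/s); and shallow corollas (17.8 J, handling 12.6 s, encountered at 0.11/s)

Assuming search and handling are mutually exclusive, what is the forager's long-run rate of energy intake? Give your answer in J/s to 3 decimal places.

R = (0.27×1.03 + 0.343×9.87 + 0.11×17.8) / (1 + 0.27×10.5 + 0.343×8.26 + 0.11×12.6) = 5.622/8.054 = 0.698 J/s.

0.698 J/s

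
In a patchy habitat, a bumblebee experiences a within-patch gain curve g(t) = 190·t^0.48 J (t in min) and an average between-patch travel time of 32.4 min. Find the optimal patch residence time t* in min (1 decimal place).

By the marginal value theorem, leave when the instantaneous gain rate g'(t) equals the habitat-wide average g(t)/(T + t).
g'(t) = 0.48·190·t^-0.52. Setting 0.48·190·t^-0.52 = 190·t^0.48/(32.4+t) gives 0.48(32.4+t) = t, so 0.52·t = 0.48×32.4.
t* = 0.48×32.4/0.52 = 29.91 min.

29.9 min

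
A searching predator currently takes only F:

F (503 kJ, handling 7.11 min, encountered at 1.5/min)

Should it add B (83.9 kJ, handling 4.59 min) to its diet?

On F alone, R = ΣλE/(1+Σλh) = 754.5/11.67 = 64.68 kJ/min.
B: E/h = 83.9/4.59 = 18.28 kJ/min.
Since 18.28 < R, time spent handling B is better spent searching.

No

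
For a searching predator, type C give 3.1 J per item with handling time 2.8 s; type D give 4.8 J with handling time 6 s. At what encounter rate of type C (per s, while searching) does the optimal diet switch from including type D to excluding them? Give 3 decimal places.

0.930 per s

Drop type D once their profitability E₂/h₂ falls below the rate achievable on type C alone: E₂/h₂ = λE₁/(1 + λh₁).
Solve for λ: λE₁h₂ = E₂(1 + λh₁) → λ(E₁h₂ − E₂h₁) = E₂ → λ = E₂/(E₁h₂ − E₂h₁).
λ = 4.8/(3.1×6 − 4.8×2.8) = 4.8/5.16 = 0.9302 per s.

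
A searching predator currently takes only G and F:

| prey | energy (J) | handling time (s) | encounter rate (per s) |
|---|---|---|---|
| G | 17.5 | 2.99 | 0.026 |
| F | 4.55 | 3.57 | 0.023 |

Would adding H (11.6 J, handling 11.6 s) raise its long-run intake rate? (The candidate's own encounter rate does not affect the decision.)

Yes

On G and F alone, R = ΣλE/(1+Σλh) = 0.5596/1.16 = 0.4825 J/s.
Profitability of H: 11.6/11.6 = 1 J/s.
Since 1 > R, including H increases the long-run rate.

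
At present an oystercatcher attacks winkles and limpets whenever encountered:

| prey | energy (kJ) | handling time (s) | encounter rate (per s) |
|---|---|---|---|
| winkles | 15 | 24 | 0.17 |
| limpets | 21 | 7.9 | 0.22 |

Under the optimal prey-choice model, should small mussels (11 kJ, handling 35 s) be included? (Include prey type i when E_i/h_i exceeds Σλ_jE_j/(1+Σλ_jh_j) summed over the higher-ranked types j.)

Current rate: (0.17×15 + 0.22×21)/(1 + 0.17×24 + 0.22×7.9) = 1.052 kJ/s.
Profitability of small mussels: 11/35 = 0.3143 kJ/s.
0.3143 < 1.052, so adding small mussels would lower the average — exclude it.

No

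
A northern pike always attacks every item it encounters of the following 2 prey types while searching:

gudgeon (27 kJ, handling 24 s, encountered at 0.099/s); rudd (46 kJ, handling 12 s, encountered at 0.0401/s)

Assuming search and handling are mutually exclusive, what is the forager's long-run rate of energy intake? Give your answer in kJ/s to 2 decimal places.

1.17 kJ/s

R = Σλ_iE_i / (1 + Σλ_ih_i)
Numerator: 0.099×27 + 0.0401×46 = 4.518
Denominator: 1 + 0.099×24 + 0.0401×12 = 3.857
R = 4.518/3.857 = 1.171 kJ/s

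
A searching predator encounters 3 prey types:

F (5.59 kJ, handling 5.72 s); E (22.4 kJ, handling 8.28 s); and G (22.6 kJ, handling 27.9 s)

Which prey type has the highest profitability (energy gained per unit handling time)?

E

Profitability E/h (kJ/s): F = 5.59/5.72 = 0.977, E = 22.4/8.28 = 2.71, G = 22.6/27.9 = 0.81.
Ranked: E > F > G.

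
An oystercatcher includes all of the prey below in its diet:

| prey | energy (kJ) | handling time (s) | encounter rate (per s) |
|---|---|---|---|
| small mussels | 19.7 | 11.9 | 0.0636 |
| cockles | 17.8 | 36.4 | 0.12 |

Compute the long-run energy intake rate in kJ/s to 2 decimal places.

Energy encountered per unit search time: 0.0636×19.7 + 0.12×17.8 = 3.389 kJ/s.
Handling time per unit search time: 0.0636×11.9 + 0.12×36.4 = 5.125.
Rate = 3.389/(1 + 5.125) = 0.5533 kJ/s.

0.55 kJ/s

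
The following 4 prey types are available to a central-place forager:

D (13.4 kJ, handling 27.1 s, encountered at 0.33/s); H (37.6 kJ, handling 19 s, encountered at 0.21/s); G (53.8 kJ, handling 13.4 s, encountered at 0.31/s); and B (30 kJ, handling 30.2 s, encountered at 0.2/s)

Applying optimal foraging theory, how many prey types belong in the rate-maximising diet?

1

E/h in descending order: G 4.01, H 1.98, B 0.993, D 0.494 kJ/s. The optimal diet is the largest prefix of this list for which every included type satisfies E_i/h_i > R on the types above it.
Rate on top 1: 3.236. H: 1.98 < 3.236 → exclude; stop.
Optimal diet: G — 1 of 4 types.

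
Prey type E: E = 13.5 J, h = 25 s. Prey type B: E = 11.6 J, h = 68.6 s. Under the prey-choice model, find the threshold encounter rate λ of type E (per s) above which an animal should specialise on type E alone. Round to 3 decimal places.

0.018 per s

The zero-one rule: include type B iff E₂/h₂ > λE₁/(1+λh₁). Equality gives the switch point.
λE₁h₂ = E₂ + λE₂h₁ ⇒ λ = E₂/(E₁h₂ − E₂h₁) = 11.6/(926.1 − 290) = 0.01824 per s.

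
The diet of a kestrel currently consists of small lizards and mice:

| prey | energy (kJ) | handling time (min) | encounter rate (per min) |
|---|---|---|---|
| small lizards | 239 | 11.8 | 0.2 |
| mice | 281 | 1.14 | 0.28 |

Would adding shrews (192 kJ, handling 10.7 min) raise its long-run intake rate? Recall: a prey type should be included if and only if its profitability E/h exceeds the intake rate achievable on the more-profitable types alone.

Current rate: (0.2×239 + 0.28×281)/(1 + 0.2×11.8 + 0.28×1.14) = 34.38 kJ/min.
Profitability of shrews: 192/10.7 = 17.94 kJ/min.
17.94 < 34.38, so adding shrews would lower the average — exclude it.

No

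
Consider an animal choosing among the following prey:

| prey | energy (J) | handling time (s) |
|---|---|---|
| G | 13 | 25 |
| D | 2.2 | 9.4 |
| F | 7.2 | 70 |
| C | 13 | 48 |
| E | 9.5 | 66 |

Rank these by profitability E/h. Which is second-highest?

C

In descending order of E/h:
G: 13/25 = 0.52 J/s
C: 13/48 = 0.271 J/s
D: 2.2/9.4 = 0.234 J/s
E: 9.5/66 = 0.144 J/s
F: 7.2/70 = 0.103 J/s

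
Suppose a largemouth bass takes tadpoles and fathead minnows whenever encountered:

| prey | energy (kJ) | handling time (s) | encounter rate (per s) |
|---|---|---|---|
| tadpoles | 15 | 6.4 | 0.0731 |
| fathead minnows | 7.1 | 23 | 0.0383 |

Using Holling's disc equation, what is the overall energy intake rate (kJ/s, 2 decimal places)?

0.58 kJ/s

Energy encountered per unit search time: 0.0731×15 + 0.0383×7.1 = 1.368 kJ/s.
Handling time per unit search time: 0.0731×6.4 + 0.0383×23 = 1.349.
Rate = 1.368/(1 + 1.349) = 0.5826 kJ/s.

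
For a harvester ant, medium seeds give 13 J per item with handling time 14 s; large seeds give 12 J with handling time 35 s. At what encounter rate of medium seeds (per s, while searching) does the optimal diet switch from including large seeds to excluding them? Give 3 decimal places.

The zero-one rule: include large seeds iff E₂/h₂ > λE₁/(1+λh₁). Equality gives the switch point.
λE₁h₂ = E₂ + λE₂h₁ ⇒ λ = E₂/(E₁h₂ − E₂h₁) = 12/(455 − 168) = 0.04181 per s.

0.042 per s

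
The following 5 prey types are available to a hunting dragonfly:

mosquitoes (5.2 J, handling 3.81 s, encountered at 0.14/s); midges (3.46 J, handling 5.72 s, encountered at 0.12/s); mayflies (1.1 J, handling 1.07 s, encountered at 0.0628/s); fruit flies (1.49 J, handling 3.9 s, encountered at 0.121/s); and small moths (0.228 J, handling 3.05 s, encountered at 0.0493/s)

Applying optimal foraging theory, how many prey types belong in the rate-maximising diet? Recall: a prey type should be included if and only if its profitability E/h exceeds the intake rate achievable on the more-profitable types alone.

Rank by E/h (J/s): mosquitoes 1.36, mayflies 1.03, midges 0.605, fruit flies 0.382, small moths 0.0748. Include each in turn until the next type's E/h falls below the running intake rate.
Rate on top 1: 0.4748. mayflies: 1.03 > 0.4748 → include.
Rate on top 2: 0.498. midges: 0.605 > 0.498 → include.
Rate on top 3: 0.5301. fruit flies: 0.382 < 0.5301 → exclude; stop.
Optimal diet: mosquitoes, mayflies, midges — 3 of 5 types.

3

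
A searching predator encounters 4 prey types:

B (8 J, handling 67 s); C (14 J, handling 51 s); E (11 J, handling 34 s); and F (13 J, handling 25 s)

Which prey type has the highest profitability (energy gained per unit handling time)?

In descending order of E/h:
F: 13/25 = 0.52 J/s
E: 11/34 = 0.324 J/s
C: 14/51 = 0.275 J/s
B: 8/67 = 0.119 J/s

F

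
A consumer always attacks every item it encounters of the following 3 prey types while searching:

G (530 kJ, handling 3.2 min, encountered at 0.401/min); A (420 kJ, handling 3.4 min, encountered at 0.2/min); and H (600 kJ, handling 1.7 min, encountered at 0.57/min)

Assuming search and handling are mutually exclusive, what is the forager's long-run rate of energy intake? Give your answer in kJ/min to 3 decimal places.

162.385 kJ/min

R = (0.401×530 + 0.2×420 + 0.57×600) / (1 + 0.401×3.2 + 0.2×3.4 + 0.57×1.7) = 638.5/3.932 = 162.4 kJ/min.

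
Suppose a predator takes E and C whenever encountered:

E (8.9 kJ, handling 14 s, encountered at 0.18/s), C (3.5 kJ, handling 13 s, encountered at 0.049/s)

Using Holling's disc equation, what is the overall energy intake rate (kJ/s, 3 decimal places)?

Energy encountered per unit search time: 0.18×8.9 + 0.049×3.5 = 1.774 kJ/s.
Handling time per unit search time: 0.18×14 + 0.049×13 = 3.157.
Rate = 1.774/(1 + 3.157) = 0.4266 kJ/s.

0.427 kJ/s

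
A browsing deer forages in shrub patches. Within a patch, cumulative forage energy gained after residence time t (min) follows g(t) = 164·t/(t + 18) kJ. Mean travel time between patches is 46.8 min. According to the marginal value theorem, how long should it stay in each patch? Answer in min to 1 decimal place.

29.0 min

Maximise g(t)/(T+t): set derivative to zero → g'(t)(T+t) = g(t).
g'(t) = 164·18/(t + 18)². Setting 164·18/(t+18)² = 164t/[(t+18)(46.8+t)] gives 18(46.8+t) = t(t+18), so t² = 18×46.8 = 842.4.
t* = √842.4 = 29.02 min.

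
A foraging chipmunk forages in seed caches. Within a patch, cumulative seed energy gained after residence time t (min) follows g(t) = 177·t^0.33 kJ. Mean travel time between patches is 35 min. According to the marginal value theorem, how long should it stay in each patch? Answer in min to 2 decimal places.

17.24 min

Maximise g(t)/(T+t): set derivative to zero → g'(t)(T+t) = g(t).
g'(t) = 0.33·177·t^-0.67. Setting 0.33·177·t^-0.67 = 177·t^0.33/(35+t) gives 0.33(35+t) = t, so 0.67·t = 0.33×35.
t* = 0.33×35/0.67 = 17.24 min.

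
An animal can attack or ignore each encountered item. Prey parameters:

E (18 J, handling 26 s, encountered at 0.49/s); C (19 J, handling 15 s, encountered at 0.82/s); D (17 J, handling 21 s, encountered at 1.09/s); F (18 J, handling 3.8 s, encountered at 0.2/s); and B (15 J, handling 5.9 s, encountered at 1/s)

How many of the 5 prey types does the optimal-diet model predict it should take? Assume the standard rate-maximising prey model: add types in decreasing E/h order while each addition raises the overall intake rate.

2

Rank by E/h (J/s): F 4.74, B 2.54, C 1.27, D 0.81, E 0.692. Include each in turn until the next type's E/h falls below the running intake rate.
Rate on top 1: 2.045. B: 2.54 > 2.045 → include.
Rate on top 2: 2.428. C: 1.27 < 2.428 → exclude; stop.
Optimal diet: F, B — 2 of 5 types.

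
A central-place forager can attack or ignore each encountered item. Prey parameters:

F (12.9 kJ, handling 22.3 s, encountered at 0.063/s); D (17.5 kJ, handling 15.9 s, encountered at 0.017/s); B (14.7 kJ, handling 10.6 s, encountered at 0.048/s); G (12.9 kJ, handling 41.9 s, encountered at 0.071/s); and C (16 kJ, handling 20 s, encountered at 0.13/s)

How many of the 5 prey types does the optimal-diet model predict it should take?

Rank by E/h (kJ/s): B 1.39, D 1.1, C 0.8, F 0.578, G 0.308. Include each in turn until the next type's E/h falls below the running intake rate.
Rate on top 1: 0.4677. D: 1.1 > 0.4677 → include.
Rate on top 2: 0.5638. C: 0.8 > 0.5638 → include.
Rate on top 3: 0.704. F: 0.578 < 0.704 → exclude; stop.
Optimal diet: B, D, C — 3 of 5 types.

3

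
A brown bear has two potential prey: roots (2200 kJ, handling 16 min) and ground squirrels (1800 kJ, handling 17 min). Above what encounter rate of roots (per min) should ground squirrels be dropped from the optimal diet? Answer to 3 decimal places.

0.209 per min

The zero-one rule: include ground squirrels iff E₂/h₂ > λE₁/(1+λh₁). Equality gives the switch point.
λE₁h₂ = E₂ + λE₂h₁ ⇒ λ = E₂/(E₁h₂ − E₂h₁) = 1800/(3.74e+04 − 2.88e+04) = 0.2093 per min.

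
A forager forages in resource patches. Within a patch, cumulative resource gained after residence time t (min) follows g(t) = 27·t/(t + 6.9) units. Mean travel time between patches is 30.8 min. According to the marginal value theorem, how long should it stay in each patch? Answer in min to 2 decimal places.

Optimal t* satisfies g'(t*) = g(t*)/(T + t*).
g'(t) = 27·6.9/(t + 6.9)². Setting 27·6.9/(t+6.9)² = 27t/[(t+6.9)(30.8+t)] gives 6.9(30.8+t) = t(t+6.9), so t² = 6.9×30.8 = 212.5.
t* = √212.5 = 14.58 min.

14.58 min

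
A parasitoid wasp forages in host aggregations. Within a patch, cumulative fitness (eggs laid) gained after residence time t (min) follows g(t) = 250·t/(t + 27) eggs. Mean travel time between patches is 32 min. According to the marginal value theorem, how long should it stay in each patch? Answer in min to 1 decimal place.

29.4 min

Maximise g(t)/(T+t): set derivative to zero → g'(t)(T+t) = g(t).
g'(t) = 250·27/(t + 27)². Setting 250·27/(t+27)² = 250t/[(t+27)(32+t)] gives 27(32+t) = t(t+27), so t² = 27×32 = 864.
t* = √864 = 29.39 min.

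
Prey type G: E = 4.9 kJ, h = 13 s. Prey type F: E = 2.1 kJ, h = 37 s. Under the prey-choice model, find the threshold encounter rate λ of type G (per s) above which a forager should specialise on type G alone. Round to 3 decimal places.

0.014 per s

At the threshold, the rate on type G alone equals the profitability of type F: λ·4.9/(1 + λ·13) = 2.1/37 = 0.05676.
Rearranging, λ(4.9 − 0.05676×13) = 0.05676, so λ = 0.05676/4.162 = 0.01364 per s.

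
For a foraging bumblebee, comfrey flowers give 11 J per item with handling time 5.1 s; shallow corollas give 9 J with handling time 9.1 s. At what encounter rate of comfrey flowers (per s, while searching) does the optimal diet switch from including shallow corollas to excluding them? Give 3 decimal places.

At the threshold, the rate on comfrey flowers alone equals the profitability of shallow corollas: λ·11/(1 + λ·5.1) = 9/9.1 = 0.989.
Rearranging, λ(11 − 0.989×5.1) = 0.989, so λ = 0.989/5.956 = 0.1661 per s.

0.166 per s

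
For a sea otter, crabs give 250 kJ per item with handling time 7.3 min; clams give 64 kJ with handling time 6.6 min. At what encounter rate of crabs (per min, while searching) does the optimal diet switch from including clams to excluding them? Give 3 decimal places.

The zero-one rule: include clams iff E₂/h₂ > λE₁/(1+λh₁). Equality gives the switch point.
λE₁h₂ = E₂ + λE₂h₁ ⇒ λ = E₂/(E₁h₂ − E₂h₁) = 64/(1650 − 467.2) = 0.05411 per min.

0.054 per min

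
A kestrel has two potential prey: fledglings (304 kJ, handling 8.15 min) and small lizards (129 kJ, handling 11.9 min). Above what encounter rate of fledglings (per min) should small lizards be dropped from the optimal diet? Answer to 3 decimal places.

The zero-one rule: include small lizards iff E₂/h₂ > λE₁/(1+λh₁). Equality gives the switch point.
λE₁h₂ = E₂ + λE₂h₁ ⇒ λ = E₂/(E₁h₂ − E₂h₁) = 129/(3618 − 1051) = 0.05027 per min.

0.050 per min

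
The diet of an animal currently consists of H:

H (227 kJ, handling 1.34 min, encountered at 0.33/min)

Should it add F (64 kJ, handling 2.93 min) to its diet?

No

On H alone, R = ΣλE/(1+Σλh) = 74.91/1.442 = 51.94 kJ/min.
F: E/h = 64/2.93 = 21.84 kJ/min.
Since 21.84 < R, time spent handling F is better spent searching.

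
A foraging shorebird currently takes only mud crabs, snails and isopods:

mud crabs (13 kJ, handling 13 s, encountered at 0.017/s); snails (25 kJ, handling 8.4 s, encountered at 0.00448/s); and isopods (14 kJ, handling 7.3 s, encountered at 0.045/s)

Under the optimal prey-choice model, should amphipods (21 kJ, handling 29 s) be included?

Yes

Current rate: (0.017×13 + 0.00448×25 + 0.045×14)/(1 + 0.017×13 + 0.00448×8.4 + 0.045×7.3) = 0.6068 kJ/s.
amphipods: E/h = 21/29 = 0.7241 kJ/s.
0.7241 > 0.6068, so adding amphipods raises the average — include it.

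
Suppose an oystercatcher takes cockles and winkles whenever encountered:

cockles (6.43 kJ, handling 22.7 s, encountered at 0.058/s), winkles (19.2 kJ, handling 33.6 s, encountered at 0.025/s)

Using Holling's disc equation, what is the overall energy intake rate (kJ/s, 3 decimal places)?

Energy encountered per unit search time: 0.058×6.43 + 0.025×19.2 = 0.8529 kJ/s.
Handling time per unit search time: 0.058×22.7 + 0.025×33.6 = 2.157.
Rate = 0.8529/(1 + 2.157) = 0.2702 kJ/s.

0.270 kJ/s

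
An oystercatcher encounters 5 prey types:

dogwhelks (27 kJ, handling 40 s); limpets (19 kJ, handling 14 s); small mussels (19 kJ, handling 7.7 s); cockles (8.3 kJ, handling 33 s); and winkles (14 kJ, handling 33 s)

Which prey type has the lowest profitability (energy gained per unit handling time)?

In descending order of E/h:
small mussels: 19/7.7 = 2.47 kJ/s
limpets: 19/14 = 1.36 kJ/s
dogwhelks: 27/40 = 0.675 kJ/s
winkles: 14/33 = 0.424 kJ/s
cockles: 8.3/33 = 0.252 kJ/s

cockles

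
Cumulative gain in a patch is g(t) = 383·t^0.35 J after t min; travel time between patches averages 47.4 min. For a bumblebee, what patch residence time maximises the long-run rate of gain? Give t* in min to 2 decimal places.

25.52 min

Maximise g(t)/(T+t): set derivative to zero → g'(t)(T+t) = g(t).
g'(t) = 0.35·383·t^-0.65. Setting 0.35·383·t^-0.65 = 383·t^0.35/(47.4+t) gives 0.35(47.4+t) = t, so 0.65·t = 0.35×47.4.
t* = 0.35×47.4/0.65 = 25.52 min.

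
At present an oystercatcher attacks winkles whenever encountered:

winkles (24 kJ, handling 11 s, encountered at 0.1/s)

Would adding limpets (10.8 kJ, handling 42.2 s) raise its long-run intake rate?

No

On winkles alone, R = ΣλE/(1+Σλh) = 2.4/2.1 = 1.143 kJ/s.
limpets: E/h = 10.8/42.2 = 0.2559 kJ/s.
Since 0.2559 < R, time spent handling limpets is better spent searching.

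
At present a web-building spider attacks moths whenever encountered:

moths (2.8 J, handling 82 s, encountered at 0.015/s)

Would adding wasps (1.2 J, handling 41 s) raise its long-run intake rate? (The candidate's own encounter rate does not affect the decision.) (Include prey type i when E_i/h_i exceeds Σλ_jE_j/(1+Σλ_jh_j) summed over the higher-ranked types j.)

Yes

Current rate: (0.015×2.8)/(1 + 0.015×82) = 0.01883 J/s.
Profitability of wasps: 1.2/41 = 0.02927 J/s.
0.02927 > 0.01883, so adding wasps raises the average — include it.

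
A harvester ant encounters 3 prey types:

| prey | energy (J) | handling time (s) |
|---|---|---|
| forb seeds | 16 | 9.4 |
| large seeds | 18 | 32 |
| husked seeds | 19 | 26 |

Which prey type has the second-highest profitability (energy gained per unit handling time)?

In descending order of E/h:
forb seeds: 16/9.4 = 1.7 J/s
husked seeds: 19/26 = 0.731 J/s
large seeds: 18/32 = 0.562 J/s

husked seeds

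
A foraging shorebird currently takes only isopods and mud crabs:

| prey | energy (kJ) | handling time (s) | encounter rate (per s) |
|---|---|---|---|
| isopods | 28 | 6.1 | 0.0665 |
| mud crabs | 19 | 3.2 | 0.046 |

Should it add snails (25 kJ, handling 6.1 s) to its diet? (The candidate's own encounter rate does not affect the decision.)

Yes

Current rate: (0.0665×28 + 0.046×19)/(1 + 0.0665×6.1 + 0.046×3.2) = 1.762 kJ/s.
snails: E/h = 25/6.1 = 4.098 kJ/s.
Since 4.098 > R, including snails increases the long-run rate.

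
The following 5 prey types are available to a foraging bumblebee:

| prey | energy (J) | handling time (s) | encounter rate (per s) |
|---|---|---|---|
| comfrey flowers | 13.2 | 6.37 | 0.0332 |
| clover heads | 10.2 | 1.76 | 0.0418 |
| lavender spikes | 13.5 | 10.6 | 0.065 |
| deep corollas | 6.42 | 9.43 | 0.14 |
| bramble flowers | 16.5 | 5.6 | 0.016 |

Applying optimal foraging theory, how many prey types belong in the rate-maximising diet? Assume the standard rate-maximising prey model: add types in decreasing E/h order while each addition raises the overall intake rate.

4

Rank by E/h (J/s): clover heads 5.8, bramble flowers 2.95, comfrey flowers 2.07, lavender spikes 1.27, deep corollas 0.681. Include each in turn until the next type's E/h falls below the running intake rate.
Rate on top 1: 0.3971. bramble flowers: 2.95 > 0.3971 → include.
Rate on top 2: 0.5935. comfrey flowers: 2.07 > 0.5935 → include.
Rate on top 3: 0.821. lavender spikes: 1.27 > 0.821 → include.
Rate on top 4: 0.9721. deep corollas: 0.681 < 0.9721 → exclude; stop.
Optimal diet: clover heads, bramble flowers, comfrey flowers, lavender spikes — 4 of 5 types.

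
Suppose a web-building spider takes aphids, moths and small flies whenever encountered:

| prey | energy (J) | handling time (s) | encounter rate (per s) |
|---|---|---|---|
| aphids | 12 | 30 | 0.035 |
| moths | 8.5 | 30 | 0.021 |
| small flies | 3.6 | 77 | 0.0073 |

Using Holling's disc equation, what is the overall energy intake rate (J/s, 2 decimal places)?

Energy encountered per unit search time: 0.035×12 + 0.021×8.5 + 0.0073×3.6 = 0.6248 J/s.
Handling time per unit search time: 0.035×30 + 0.021×30 + 0.0073×77 = 2.242.
Rate = 0.6248/(1 + 2.242) = 0.1927 J/s.

0.19 J/s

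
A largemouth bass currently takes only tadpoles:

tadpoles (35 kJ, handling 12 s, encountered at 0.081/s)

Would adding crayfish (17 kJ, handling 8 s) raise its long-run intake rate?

On tadpoles alone, R = ΣλE/(1+Σλh) = 2.835/1.972 = 1.438 kJ/s.
crayfish: E/h = 17/8 = 2.125 kJ/s.
Since 2.125 > R, including crayfish increases the long-run rate.

Yes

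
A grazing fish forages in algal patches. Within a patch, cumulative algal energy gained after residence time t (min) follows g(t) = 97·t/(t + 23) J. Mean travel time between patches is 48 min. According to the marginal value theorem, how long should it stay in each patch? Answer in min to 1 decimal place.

33.2 min

By the marginal value theorem, leave when the instantaneous gain rate g'(t) equals the habitat-wide average g(t)/(T + t).
g'(t) = 97·23/(t + 23)². Setting 97·23/(t+23)² = 97t/[(t+23)(48+t)] gives 23(48+t) = t(t+23), so t² = 23×48 = 1104.
t* = √1104 = 33.23 min.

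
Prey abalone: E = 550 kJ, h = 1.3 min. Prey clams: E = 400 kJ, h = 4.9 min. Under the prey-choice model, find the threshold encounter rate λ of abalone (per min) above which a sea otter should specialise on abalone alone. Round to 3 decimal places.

At the threshold, the rate on abalone alone equals the profitability of clams: λ·550/(1 + λ·1.3) = 400/4.9 = 81.63.
Rearranging, λ(550 − 81.63×1.3) = 81.63, so λ = 81.63/443.9 = 0.1839 per min.

0.184 per min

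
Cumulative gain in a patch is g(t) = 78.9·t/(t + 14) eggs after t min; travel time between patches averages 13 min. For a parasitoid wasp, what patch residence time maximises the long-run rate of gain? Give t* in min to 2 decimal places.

13.49 min

Optimal t* satisfies g'(t*) = g(t*)/(T + t*).
g'(t) = 78.9·14/(t + 14)². Setting 78.9·14/(t+14)² = 78.9t/[(t+14)(13+t)] gives 14(13+t) = t(t+14), so t² = 14×13 = 182.
t* = √182 = 13.49 min.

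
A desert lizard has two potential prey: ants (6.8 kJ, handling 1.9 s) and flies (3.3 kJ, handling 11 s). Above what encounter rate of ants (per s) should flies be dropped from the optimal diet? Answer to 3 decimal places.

At the threshold, the rate on ants alone equals the profitability of flies: λ·6.8/(1 + λ·1.9) = 3.3/11 = 0.3.
Rearranging, λ(6.8 − 0.3×1.9) = 0.3, so λ = 0.3/6.23 = 0.04815 per s.

0.048 per s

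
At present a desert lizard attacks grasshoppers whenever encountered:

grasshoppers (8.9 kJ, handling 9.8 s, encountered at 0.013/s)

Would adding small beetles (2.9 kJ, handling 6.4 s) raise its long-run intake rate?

Yes

On grasshoppers alone, R = ΣλE/(1+Σλh) = 0.1157/1.127 = 0.1026 kJ/s.
small beetles: E/h = 2.9/6.4 = 0.4531 kJ/s.
0.4531 > 0.1026, so adding small beetles raises the average — include it.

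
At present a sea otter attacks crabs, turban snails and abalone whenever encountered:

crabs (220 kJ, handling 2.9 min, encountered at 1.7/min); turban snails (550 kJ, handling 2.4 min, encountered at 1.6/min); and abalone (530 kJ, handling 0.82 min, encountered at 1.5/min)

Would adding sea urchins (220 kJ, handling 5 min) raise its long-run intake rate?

No

Intake rate on the current diet: R = (1.7×220 + 1.6×550 + 1.5×530) / (1 + 1.7×2.9 + 1.6×2.4 + 1.5×0.82) = 2049/11 = 186.3 kJ/min.
sea urchins: E/h = 220/5 = 44 kJ/min.
Since 44 < R, time spent handling sea urchins is better spent searching.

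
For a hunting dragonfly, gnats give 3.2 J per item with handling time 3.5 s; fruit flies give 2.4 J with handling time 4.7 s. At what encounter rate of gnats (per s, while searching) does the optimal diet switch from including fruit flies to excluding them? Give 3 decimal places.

Drop fruit flies once their profitability E₂/h₂ falls below the rate achievable on gnats alone: E₂/h₂ = λE₁/(1 + λh₁).
Solve for λ: λE₁h₂ = E₂(1 + λh₁) → λ(E₁h₂ − E₂h₁) = E₂ → λ = E₂/(E₁h₂ − E₂h₁).
λ = 2.4/(3.2×4.7 − 2.4×3.5) = 2.4/6.64 = 0.3614 per s.

0.361 per s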